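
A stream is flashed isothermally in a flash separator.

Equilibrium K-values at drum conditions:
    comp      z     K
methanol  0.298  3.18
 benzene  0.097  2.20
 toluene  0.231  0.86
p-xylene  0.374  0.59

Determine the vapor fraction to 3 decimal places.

Material balance + equilibrium reduce to Σ zᵢ(Kᵢ−1)/(1+ψ(Kᵢ−1)) = 0.
g(0) = ΣzᵢKᵢ − 1 = 0.580 and g(1) = 1 − Σzᵢ/Kᵢ = -0.040, so a root lies in (0, 1).
Newton–Raphson from ψ = 0.3:
  ψ = 0.300: g = 0.2698, g' = -0.680 → ψ = 0.697
  ψ = 0.697: g = 0.0708, g' = -0.393 → ψ = 0.877
  ψ = 0.877: g = 0.0036, g' = -0.359 → ψ = 0.887
Converged at ψ = 0.887.

ψ = 0.887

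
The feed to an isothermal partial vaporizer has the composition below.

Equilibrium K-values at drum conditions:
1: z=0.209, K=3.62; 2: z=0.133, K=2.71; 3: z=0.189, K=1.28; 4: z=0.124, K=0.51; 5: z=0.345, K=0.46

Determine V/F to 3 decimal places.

Material balance + equilibrium reduce to Σ zᵢ(Kᵢ−1)/(1+V/F(Kᵢ−1)) = 0.
g(0) = ΣzᵢKᵢ − 1 = 0.581 and g(1) = 1 − Σzᵢ/Kᵢ = -0.248, so a root lies in (0, 1).
Newton–Raphson from V/F = 0.5:
  V/F = 0.500: g = 0.0704, g' = -0.634 → V/F = 0.611
  V/F = 0.611: g = 0.0022, g' = -0.601 → V/F = 0.615
Converged at V/F = 0.615.

V/F = 0.615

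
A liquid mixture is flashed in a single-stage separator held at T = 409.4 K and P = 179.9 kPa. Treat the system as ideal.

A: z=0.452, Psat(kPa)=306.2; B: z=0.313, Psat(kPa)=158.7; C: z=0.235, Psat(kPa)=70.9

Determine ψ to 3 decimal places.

Raoult's law: Kᵢ = Pᵢˢᵃᵗ/P = Pᵢˢᵃᵗ/179.9.
  K_A = 306.2/179.9 = 1.70206, K_B = 158.7/179.9 = 0.88216, K_C = 70.9/179.9 = 0.39411
Rachford–Rice: g(ψ) = Σ zᵢ(Kᵢ−1)/(1+ψ(Kᵢ−1)) = 0.
Check two-phase: ΣzᵢKᵢ = 1.138 > 1 and Σzᵢ/Kᵢ = 1.217 > 1, so g(0) = 0.138 > 0 and g(1) = -0.217 < 0.
Iterate (Newton) starting at ψ = 0.48:
  ψ = 0.480: g = -0.0025, g' = -0.301 → ψ = 0.472
Converged at ψ = 0.472.

ψ = 0.472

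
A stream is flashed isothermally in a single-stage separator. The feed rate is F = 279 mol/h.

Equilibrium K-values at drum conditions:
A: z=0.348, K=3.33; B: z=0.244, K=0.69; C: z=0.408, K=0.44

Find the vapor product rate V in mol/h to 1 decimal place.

Let ψ = V/F and solve Σ zᵢ(Kᵢ−1)/(1+ψ(Kᵢ−1)) = 0.
g(0) = ΣzᵢKᵢ − 1 = 0.507 and g(1) = 1 − Σzᵢ/Kᵢ = -0.385, so a root lies in (0, 1).
Iterate (Newton) starting at ψ = 0.43:
  ψ = 0.430: g = 0.0168, g' = -0.725 → ψ = 0.453
Converged at ψ = 0.453.
Then V = ψ·F = 0.4535·279 = 126.5 mol/h and L = F − V = 152.5 mol/h.

V = 126.5 mol/h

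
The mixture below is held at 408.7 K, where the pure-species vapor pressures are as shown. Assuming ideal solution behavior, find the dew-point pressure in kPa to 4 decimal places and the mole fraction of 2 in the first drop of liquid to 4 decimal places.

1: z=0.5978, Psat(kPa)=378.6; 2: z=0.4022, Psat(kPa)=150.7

Pdew = 235.4130 kPa, x_2 = 0.6283

At the dew point ψ → 1, so Σzᵢ/Kᵢ = 1 with Kᵢ = Pᵢˢᵃᵗ/P ⇒ 1/P = Σzᵢ/Pᵢˢᵃᵗ.
1/P = 0.5978/378.6 + 0.4022/150.7 = 0.0042479 ⇒ P = 235.4130 kPa
xᵢ = zᵢP/Pᵢˢᵃᵗ ⇒ x_2 = 0.4022·235.4130/150.7 = 0.6283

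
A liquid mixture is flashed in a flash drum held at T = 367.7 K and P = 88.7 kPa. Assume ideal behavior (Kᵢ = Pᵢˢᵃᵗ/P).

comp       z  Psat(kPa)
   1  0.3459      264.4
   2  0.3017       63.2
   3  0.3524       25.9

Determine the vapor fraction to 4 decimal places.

ψ = 0.3215

Raoult's law: Kᵢ = Pᵢˢᵃᵗ/P = Pᵢˢᵃᵗ/88.7.
  K_1 = 264.4/88.7 = 2.980834, K_2 = 63.2/88.7 = 0.712514, K_3 = 25.9/88.7 = 0.291995
Material balance + equilibrium reduce to Σ zᵢ(Kᵢ−1)/(1+ψ(Kᵢ−1)) = 0.
g(0) = ΣzᵢKᵢ − 1 = 0.3489 and g(1) = 1 − Σzᵢ/Kᵢ = -0.7463, so a root lies in (0, 1).
Newton iteration, ψ⁰ = 0.67:
  ψ = 0.6700: g = -0.28767, g' = -0.9282 → ψ = 0.3601
  ψ = 0.3601: g = -0.03170, g' = -0.8116 → ψ = 0.3210
  ψ = 0.3210: g = 0.00039, g' = -0.8333 → ψ = 0.3215
Converged at ψ = 0.3215.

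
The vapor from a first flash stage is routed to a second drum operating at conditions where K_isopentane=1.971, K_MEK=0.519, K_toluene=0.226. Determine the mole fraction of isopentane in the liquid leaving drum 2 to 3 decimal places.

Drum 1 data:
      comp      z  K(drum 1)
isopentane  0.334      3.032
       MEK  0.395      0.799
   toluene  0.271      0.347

x_isopentane (drum 2) = 0.371

Drum 1:
Let ψ₁ = V/F and solve Σ zᵢ(Kᵢ−1)/(1+ψ₁(Kᵢ−1)) = 0.
g(0) = ΣzᵢKᵢ − 1 = 0.422 and g(1) = 1 − Σzᵢ/Kᵢ = -0.386, so a root lies in (0, 1).
Newton–Raphson from ψ₁ = 0.69:
  ψ₁ = 0.690: g = -0.1317, g' = -0.643 → ψ₁ = 0.485
  ψ₁ = 0.485: g = -0.0053, g' = -0.617 → ψ₁ = 0.477
Converged at ψ₁ = 0.477.
Drum-1 compositions:
  isopentane: x = 0.170, y = 0.514
  MEK: x = 0.437, y = 0.349
  toluene: x = 0.393, y = 0.137
Drum-2 feed = drum-1 vapor: z₂ = (0.5144, 0.3490, 0.1365).
Drum 2:
Material balance + equilibrium reduce to Σ zᵢ(Kᵢ−1)/(1+ψ₂(Kᵢ−1)) = 0.
g(0) = ΣzᵢKᵢ − 1 = 0.226 and g(1) = 1 − Σzᵢ/Kᵢ = -0.538, so a root lies in (0, 1).
Iterate (Newton) starting at ψ₂ = 0.38:
  ψ₂ = 0.380: g = 0.0097, g' = -0.544 → ψ₂ = 0.398
Converged at ψ₂ = 0.398.
  isopentane: x = 0.371, y = 0.731
  MEK: x = 0.432, y = 0.224
  toluene: x = 0.197, y = 0.045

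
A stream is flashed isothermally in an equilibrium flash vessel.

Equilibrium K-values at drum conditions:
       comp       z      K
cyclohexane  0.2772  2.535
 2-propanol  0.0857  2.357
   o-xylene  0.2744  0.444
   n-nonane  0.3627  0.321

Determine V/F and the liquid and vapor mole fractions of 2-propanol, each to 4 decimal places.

V/F = 0.1522, x_2-propanol = 0.0710, y_2-propanol = 0.1674

Material balance + equilibrium reduce to Σ zᵢ(Kᵢ−1)/(1+V/F(Kᵢ−1)) = 0.
g(0) = ΣzᵢKᵢ − 1 = 0.1430 and g(1) = 1 − Σzᵢ/Kᵢ = -0.8936, so a root lies in (0, 1).
Newton iteration, V/F⁰ = 0.33:
  V/F = 0.3300: g = -0.14148, g' = -0.7680 → V/F = 0.1458
  V/F = 0.1458: g = 0.00543, g' = -0.8525 → V/F = 0.1522
Converged at V/F = 0.1522.
Compositions from xᵢ = zᵢ/(1+V/F(Kᵢ−1)), yᵢ = Kᵢxᵢ:
  cyclohexane: x = 0.2247, y = 0.5696
  2-propanol: x = 0.0710, y = 0.1674
  o-xylene: x = 0.2998, y = 0.1331
  n-nonane: x = 0.4045, y = 0.1298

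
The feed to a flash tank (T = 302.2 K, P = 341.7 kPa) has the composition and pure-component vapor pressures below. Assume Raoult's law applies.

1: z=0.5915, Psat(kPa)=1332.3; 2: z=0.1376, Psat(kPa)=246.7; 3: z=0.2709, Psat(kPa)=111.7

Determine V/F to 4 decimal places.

Raoult's law: Kᵢ = Pᵢˢᵃᵗ/P = Pᵢˢᵃᵗ/341.7.
  K_1 = 1332.3/341.7 = 3.899034, K_2 = 246.7/341.7 = 0.721978, K_3 = 111.7/341.7 = 0.326895
Rachford–Rice: g(V/F) = Σ zᵢ(Kᵢ−1)/(1+V/F(Kᵢ−1)) = 0.
Feasibility: ΣzᵢKᵢ = 2.4942, Σzᵢ/Kᵢ = 1.1710 — both > 1, two phases present.
Newton–Raphson from V/F = 0.5:
  V/F = 0.5000: g = 0.38077, g' = -1.1217 → V/F = 0.8395
  V/F = 0.8395: g = 0.03028, g' = -1.0885 → V/F = 0.8673
  V/F = 0.8673: g = -0.00055, g' = -1.1294 → V/F = 0.8668
Converged at V/F = 0.8668.

V/F = 0.8668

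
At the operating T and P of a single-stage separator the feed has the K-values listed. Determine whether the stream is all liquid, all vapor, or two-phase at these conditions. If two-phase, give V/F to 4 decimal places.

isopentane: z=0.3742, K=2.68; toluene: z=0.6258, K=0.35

ΣzᵢKᵢ = 1.2219; Σzᵢ/Kᵢ = 1.9276.
Both exceed 1, so a two-phase solution exists.
Material balance + equilibrium reduce to Σ zᵢ(Kᵢ−1)/(1+ψ(Kᵢ−1)) = 0.
Binary case is linear: z₁(K₁−1)(1+ψ(K₂−1)) + z₂(K₂−1)(1+ψ(K₁−1)) = 0
⇒ ψ = [z₁(K₁−1)+z₂(K₂−1)] / [−(K₁−1)(K₂−1)] = 0.22189/1.09200 = 0.2032

two-phase, V/F = 0.2032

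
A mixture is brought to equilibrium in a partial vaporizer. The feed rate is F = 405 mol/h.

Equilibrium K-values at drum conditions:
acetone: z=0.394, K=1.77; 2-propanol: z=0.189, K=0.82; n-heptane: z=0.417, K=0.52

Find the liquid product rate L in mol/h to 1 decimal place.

Let ψ = V/F and solve Σ zᵢ(Kᵢ−1)/(1+ψ(Kᵢ−1)) = 0.
Feasibility: ΣzᵢKᵢ = 1.069, Σzᵢ/Kᵢ = 1.255 — both > 1, two phases present.
Iterate (Newton) starting at ψ = 0.5:
  ψ = 0.500: g = -0.0817, g' = -0.296 → ψ = 0.224
  ψ = 0.224: g = -0.0008, g' = -0.297 → ψ = 0.221
Converged at ψ = 0.221.
Then V = ψ·F = 0.2207·405 = 89.4 mol/h and L = F − V = 315.6 mol/h.

L = 315.6 mol/h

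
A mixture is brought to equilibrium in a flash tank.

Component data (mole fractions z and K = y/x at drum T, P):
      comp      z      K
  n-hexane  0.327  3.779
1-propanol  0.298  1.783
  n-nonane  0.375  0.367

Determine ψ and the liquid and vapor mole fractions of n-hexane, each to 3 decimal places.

Newton–Raphson from ψ = 0.5:
  ψ = 0.500: g = 0.2007, g' = -0.858 → ψ = 0.734
  ψ = 0.734: g = 0.0039, g' = -0.871 → ψ = 0.738
Converged at ψ = 0.738.
Compositions from xᵢ = zᵢ/(1+ψ(Kᵢ−1)), yᵢ = Kᵢxᵢ:
  n-hexane: x = 0.107, y = 0.405
  1-propanol: x = 0.189, y = 0.337
  n-nonane: x = 0.704, y = 0.258

ψ = 0.738, x_n-hexane = 0.107, y_n-hexane = 0.405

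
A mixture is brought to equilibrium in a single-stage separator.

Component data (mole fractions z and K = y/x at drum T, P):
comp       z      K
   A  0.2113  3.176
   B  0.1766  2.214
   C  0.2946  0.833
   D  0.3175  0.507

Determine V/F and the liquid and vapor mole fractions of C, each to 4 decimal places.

V/F = 0.7080, x_C = 0.3341, y_C = 0.2783

Newton iteration, V/F⁰ = 0.5:
  V/F = 0.5000: g = 0.09220, g' = -0.4760 → V/F = 0.6937
  V/F = 0.6937: g = 0.00607, g' = -0.4243 → V/F = 0.7080
Converged at V/F = 0.7080.
Compositions from xᵢ = zᵢ/(1+V/F(Kᵢ−1)), yᵢ = Kᵢxᵢ:
  A: x = 0.0832, y = 0.2641
  B: x = 0.0950, y = 0.2103
  C: x = 0.3341, y = 0.2783
  D: x = 0.4878, y = 0.2473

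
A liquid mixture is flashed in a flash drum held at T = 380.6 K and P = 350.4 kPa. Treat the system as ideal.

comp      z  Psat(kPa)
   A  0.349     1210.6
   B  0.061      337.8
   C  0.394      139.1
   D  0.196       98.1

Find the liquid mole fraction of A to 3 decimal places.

x_A = 0.196

Raoult's law: Kᵢ = Pᵢˢᵃᵗ/P = Pᵢˢᵃᵗ/350.4.
  K_A = 1210.6/350.4 = 3.45491, K_B = 337.8/350.4 = 0.96404, K_C = 139.1/350.4 = 0.39697, K_D = 98.1/350.4 = 0.27997
Newton iteration, β⁰ = 0.38:
  β = 0.380: g = -0.0615, g' = -0.997 → β = 0.318
  β = 0.318: g = 0.0016, g' = -1.053 → β = 0.320
Converged at β = 0.320.
Compositions from xᵢ = zᵢ/(1+β(Kᵢ−1)), yᵢ = Kᵢxᵢ:
  A: x = 0.196, y = 0.675
  B: x = 0.062, y = 0.059
  C: x = 0.488, y = 0.194
  D: x = 0.255, y = 0.071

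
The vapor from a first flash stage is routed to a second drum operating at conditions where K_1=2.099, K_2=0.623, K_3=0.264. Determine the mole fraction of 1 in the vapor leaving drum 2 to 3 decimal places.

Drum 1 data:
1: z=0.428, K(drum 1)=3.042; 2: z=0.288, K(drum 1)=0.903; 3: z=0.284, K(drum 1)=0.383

y_1 (drum 2) = 0.699

Drum 1:
Rachford–Rice: g(ψ₁) = Σ zᵢ(Kᵢ−1)/(1+ψ₁(Kᵢ−1)) = 0.
g(0) = ΣzᵢKᵢ − 1 = 0.671 and g(1) = 1 − Σzᵢ/Kᵢ = -0.201, so a root lies in (0, 1).
Newton–Raphson from ψ₁ = 0.5:
  ψ₁ = 0.500: g = 0.1497, g' = -0.666 → ψ₁ = 0.725
  ψ₁ = 0.725: g = 0.0054, g' = -0.647 → ψ₁ = 0.733
Converged at ψ₁ = 0.733.
Drum-1 compositions:
  1: x = 0.171, y = 0.521
  2: x = 0.310, y = 0.280
  3: x = 0.519, y = 0.199
Drum-2 feed = drum-1 vapor: z₂ = (0.5214, 0.2800, 0.1986).
Drum 2:
Let ψ₂ = V/F and solve Σ zᵢ(Kᵢ−1)/(1+ψ₂(Kᵢ−1)) = 0.
Check two-phase: ΣzᵢKᵢ = 1.321 > 1 and Σzᵢ/Kᵢ = 1.450 > 1, so g(0) = 0.321 > 0 and g(1) = -0.450 < 0.
Iterate (Newton) starting at ψ₂ = 0.5:
  ψ₂ = 0.500: g = 0.0085, g' = -0.592 → ψ₂ = 0.514
Converged at ψ₂ = 0.514.
  1: x = 0.333, y = 0.699
  2: x = 0.347, y = 0.216
  3: x = 0.320, y = 0.084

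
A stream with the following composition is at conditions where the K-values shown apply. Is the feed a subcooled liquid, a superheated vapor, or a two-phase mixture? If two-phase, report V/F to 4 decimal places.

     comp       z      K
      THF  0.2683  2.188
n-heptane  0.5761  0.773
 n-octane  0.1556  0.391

two-phase, V/F = 0.2363

ΣzᵢKᵢ = 1.0932; Σzᵢ/Kᵢ = 1.2659.
Both exceed 1, so a two-phase solution exists.
Rachford–Rice: g(ψ) = Σ zᵢ(Kᵢ−1)/(1+ψ(Kᵢ−1)) = 0.
Newton–Raphson from ψ = 0.5:
  ψ = 0.5000: g = -0.08380, g' = -0.3061 → ψ = 0.2262
  ψ = 0.2262: g = 0.00347, g' = -0.3458 → ψ = 0.2363
Converged at ψ = 0.2363.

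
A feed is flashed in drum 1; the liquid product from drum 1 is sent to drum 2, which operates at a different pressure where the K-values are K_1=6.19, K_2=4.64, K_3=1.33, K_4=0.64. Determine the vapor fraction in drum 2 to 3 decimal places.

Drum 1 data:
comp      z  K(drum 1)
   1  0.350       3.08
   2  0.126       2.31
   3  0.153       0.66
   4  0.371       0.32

Drum 1:
Rachford–Rice: g(ψ₁) = Σ zᵢ(Kᵢ−1)/(1+ψ₁(Kᵢ−1)) = 0.
Check two-phase: ΣzᵢKᵢ = 1.589 > 1 and Σzᵢ/Kᵢ = 1.559 > 1, so g(0) = 0.589 > 0 and g(1) = -0.559 < 0.
Newton iteration, ψ₁⁰ = 0.49:
  ψ₁ = 0.490: g = 0.0203, g' = -0.863 → ψ₁ = 0.514
Converged at ψ₁ = 0.514.
Drum-1 compositions:
  1: x = 0.169, y = 0.521
  2: x = 0.075, y = 0.174
  3: x = 0.185, y = 0.122
  4: x = 0.570, y = 0.182
Drum-2 feed = drum-1 liquid: z₂ = (0.1692, 0.0753, 0.1854, 0.5701).
Drum 2:
Let ψ₂ = V/F and solve Σ zᵢ(Kᵢ−1)/(1+ψ₂(Kᵢ−1)) = 0.
Feasibility: ΣzᵢKᵢ = 2.008, Σzᵢ/Kᵢ = 1.074 — both > 1, two phases present.
Newton–Raphson from ψ₂ = 0.68:
  ψ₂ = 0.680: g = 0.0510, g' = -0.448 → ψ₂ = 0.794
  ψ₂ = 0.794: g = 0.0031, g' = -0.397 → ψ₂ = 0.802
Converged at ψ₂ = 0.802.
  1: x = 0.033, y = 0.203
  2: x = 0.019, y = 0.089
  3: x = 0.147, y = 0.195
  4: x = 0.801, y = 0.513

V/F (drum 2) = 0.802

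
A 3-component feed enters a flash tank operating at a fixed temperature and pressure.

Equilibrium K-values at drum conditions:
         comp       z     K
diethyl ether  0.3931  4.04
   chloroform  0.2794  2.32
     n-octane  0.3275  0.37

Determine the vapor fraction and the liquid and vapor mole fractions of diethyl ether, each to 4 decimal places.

ψ = 0.9112, x_diethyl ether = 0.1043, y_diethyl ether = 0.4212

Let ψ = V/F and solve Σ zᵢ(Kᵢ−1)/(1+ψ(Kᵢ−1)) = 0.
g(0) = ΣzᵢKᵢ − 1 = 1.3575 and g(1) = 1 − Σzᵢ/Kᵢ = -0.1029, so a root lies in (0, 1).
Newton–Raphson from ψ = 0.5:
  ψ = 0.5000: g = 0.39518, g' = -1.0258 → ψ = 0.8853
  ψ = 0.8853: g = 0.02732, g' = -1.0346 → ψ = 0.9117
  ψ = 0.9117: g = -0.00049, g' = -1.0731 → ψ = 0.9112
Converged at ψ = 0.9112.
Compositions from xᵢ = zᵢ/(1+ψ(Kᵢ−1)), yᵢ = Kᵢxᵢ:
  diethyl ether: x = 0.1043, y = 0.4212
  chloroform: x = 0.1268, y = 0.2943
  n-octane: x = 0.7689, y = 0.2845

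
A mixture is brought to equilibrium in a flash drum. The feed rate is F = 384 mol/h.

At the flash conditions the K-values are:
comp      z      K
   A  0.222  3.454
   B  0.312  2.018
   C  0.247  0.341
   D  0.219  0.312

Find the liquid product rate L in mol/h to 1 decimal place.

Material balance + equilibrium reduce to Σ zᵢ(Kᵢ−1)/(1+ψ(Kᵢ−1)) = 0.
Check two-phase: ΣzᵢKᵢ = 1.549 > 1 and Σzᵢ/Kᵢ = 1.645 > 1, so g(0) = 0.549 > 0 and g(1) = -0.645 < 0.
Iterate (Newton) starting at ψ = 0.53:
  ψ = 0.530: g = -0.0442, g' = -0.899 → ψ = 0.481
Converged at ψ = 0.481.
Then V = ψ·F = 0.4805·384 = 184.5 mol/h and L = F − V = 199.5 mol/h.

L = 199.5 mol/h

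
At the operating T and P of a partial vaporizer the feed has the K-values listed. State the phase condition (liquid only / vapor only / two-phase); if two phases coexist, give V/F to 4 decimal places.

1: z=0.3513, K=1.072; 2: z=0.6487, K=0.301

liquid only

ΣzᵢKᵢ = 0.5719; Σzᵢ/Kᵢ = 2.4829.
Since ΣzᵢKᵢ < 1 the mixture is below its bubble point — single liquid phase.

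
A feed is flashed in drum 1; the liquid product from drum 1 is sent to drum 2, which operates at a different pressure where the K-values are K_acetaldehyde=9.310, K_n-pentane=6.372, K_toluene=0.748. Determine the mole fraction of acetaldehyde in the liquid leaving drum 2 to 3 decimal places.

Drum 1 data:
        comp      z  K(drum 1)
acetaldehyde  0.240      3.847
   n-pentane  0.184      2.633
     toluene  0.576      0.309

x_acetaldehyde (drum 2) = 0.015

Drum 1:
Material balance + equilibrium reduce to Σ zᵢ(Kᵢ−1)/(1+ψ₁(Kᵢ−1)) = 0.
g(0) = ΣzᵢKᵢ − 1 = 0.586 and g(1) = 1 − Σzᵢ/Kᵢ = -0.996, so a root lies in (0, 1).
Iterate (Newton) starting at ψ₁ = 0.5:
  ψ₁ = 0.500: g = -0.1608, g' = -1.122 → ψ₁ = 0.357
Converged at ψ₁ = 0.357.
Drum-1 compositions:
  acetaldehyde: x = 0.119, y = 0.458
  n-pentane: x = 0.116, y = 0.306
  toluene: x = 0.765, y = 0.236
Drum-2 feed = drum-1 liquid: z₂ = (0.1190, 0.1162, 0.7648).
Drum 2:
Let ψ₂ = V/F and solve Σ zᵢ(Kᵢ−1)/(1+ψ₂(Kᵢ−1)) = 0.
Feasibility: ΣzᵢKᵢ = 2.420, Σzᵢ/Kᵢ = 1.054 — both > 1, two phases present.
Newton iteration, ψ₂⁰ = 0.59:
  ψ₂ = 0.590: g = 0.0908, g' = -0.496 → ψ₂ = 0.773
  ψ₂ = 0.773: g = 0.0149, g' = -0.350 → ψ₂ = 0.816
  ψ₂ = 0.816: g = 0.0005, g' = -0.328 → ψ₂ = 0.817
Converged at ψ₂ = 0.817.
  acetaldehyde: x = 0.015, y = 0.142
  n-pentane: x = 0.022, y = 0.137
  toluene: x = 0.963, y = 0.720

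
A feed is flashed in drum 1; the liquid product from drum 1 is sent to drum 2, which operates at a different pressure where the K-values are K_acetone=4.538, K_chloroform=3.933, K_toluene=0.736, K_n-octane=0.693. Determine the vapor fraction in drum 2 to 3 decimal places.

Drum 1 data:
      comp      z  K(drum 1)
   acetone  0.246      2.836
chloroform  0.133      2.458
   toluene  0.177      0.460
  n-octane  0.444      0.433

Drum 1:
Rachford–Rice: g(ψ₁) = Σ zᵢ(Kᵢ−1)/(1+ψ₁(Kᵢ−1)) = 0.
Check two-phase: ΣzᵢKᵢ = 1.298 > 1 and Σzᵢ/Kᵢ = 1.551 > 1, so g(0) = 0.298 > 0 and g(1) = -0.551 < 0.
Iterate (Newton) starting at ψ₁ = 0.55:
  ψ₁ = 0.550: g = -0.1694, g' = -0.698 → ψ₁ = 0.307
  ψ₁ = 0.307: g = 0.0032, g' = -0.757 → ψ₁ = 0.312
Converged at ψ₁ = 0.312.
Drum-1 compositions:
  acetone: x = 0.156, y = 0.444
  chloroform: x = 0.091, y = 0.225
  toluene: x = 0.213, y = 0.098
  n-octane: x = 0.539, y = 0.233
Drum-2 feed = drum-1 liquid: z₂ = (0.1565, 0.0915, 0.2128, 0.5393).
Drum 2:
Let ψ₂ = V/F and solve Σ zᵢ(Kᵢ−1)/(1+ψ₂(Kᵢ−1)) = 0.
Feasibility: ΣzᵢKᵢ = 1.600, Σzᵢ/Kᵢ = 1.125 — both > 1, two phases present.
Newton–Raphson from ψ₂ = 0.49:
  ψ₂ = 0.490: g = 0.0532, g' = -0.485 → ψ₂ = 0.600
  ψ₂ = 0.600: g = 0.0049, g' = -0.402 → ψ₂ = 0.612
Converged at ψ₂ = 0.612.
  acetone: x = 0.049, y = 0.224
  chloroform: x = 0.033, y = 0.129
  toluene: x = 0.254, y = 0.187
  n-octane: x = 0.664, y = 0.460

V/F (drum 2) = 0.612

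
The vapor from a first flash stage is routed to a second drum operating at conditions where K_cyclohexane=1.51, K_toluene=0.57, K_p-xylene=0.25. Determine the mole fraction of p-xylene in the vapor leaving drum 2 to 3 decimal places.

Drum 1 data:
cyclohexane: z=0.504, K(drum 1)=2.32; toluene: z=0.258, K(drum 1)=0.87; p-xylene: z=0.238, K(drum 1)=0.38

y_p-xylene (drum 2) = 0.051

Drum 1:
Rachford–Rice: g(ψ₁) = Σ zᵢ(Kᵢ−1)/(1+ψ₁(Kᵢ−1)) = 0.
g(0) = ΣzᵢKᵢ − 1 = 0.484 and g(1) = 1 − Σzᵢ/Kᵢ = -0.140, so a root lies in (0, 1).
Iterate (Newton) starting at ψ₁ = 0.5:
  ψ₁ = 0.500: g = 0.1510, g' = -0.516 → ψ₁ = 0.793
  ψ₁ = 0.793: g = -0.0025, g' = -0.569 → ψ₁ = 0.788
Converged at ψ₁ = 0.788.
Drum-1 compositions:
  cyclohexane: x = 0.247, y = 0.573
  toluene: x = 0.287, y = 0.250
  p-xylene: x = 0.466, y = 0.177
Drum-2 feed = drum-1 vapor: z₂ = (0.5730, 0.2501, 0.1769).
Drum 2:
Newton–Raphson from ψ₂ = 0.36:
  ψ₂ = 0.360: g = -0.0621, g' = -0.358 → ψ₂ = 0.186
  ψ₂ = 0.186: g = -0.0043, g' = -0.313 → ψ₂ = 0.173
Converged at ψ₂ = 0.173.
  cyclohexane: x = 0.527, y = 0.795
  toluene: x = 0.270, y = 0.154
  p-xylene: x = 0.203, y = 0.051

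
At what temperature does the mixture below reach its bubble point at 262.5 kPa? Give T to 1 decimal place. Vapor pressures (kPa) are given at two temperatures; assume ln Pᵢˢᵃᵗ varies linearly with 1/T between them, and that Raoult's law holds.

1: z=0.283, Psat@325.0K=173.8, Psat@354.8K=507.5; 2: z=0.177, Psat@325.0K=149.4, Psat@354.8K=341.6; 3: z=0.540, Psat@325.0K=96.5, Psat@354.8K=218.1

T = 347.8 K

Bubble-point temperature: ΣzᵢPᵢˢᵃᵗ(T) = P. Interpolate ln Pᵢˢᵃᵗ = aᵢ + bᵢ/T.
  T = 325.0 K: ΣzᵢPᵢˢᵃᵗ = 127.74 kPa
  T = 354.8 K: ΣzᵢPᵢˢᵃᵗ = 321.86 kPa
  T = 339.9 K: ΣzᵢPᵢˢᵃᵗ = 206.52 kPa
  T = 347.4 K: ΣzᵢPᵢˢᵃᵗ = 259.32 kPa
  T = 351.1 K: ΣzᵢPᵢˢᵃᵗ = 289.20 kPa
  T = 349.2 K: ΣzᵢPᵢˢᵃᵗ = 273.52 kPa
Interpolating between 347.4 K and 349.2 K gives T ≈ 347.8 K.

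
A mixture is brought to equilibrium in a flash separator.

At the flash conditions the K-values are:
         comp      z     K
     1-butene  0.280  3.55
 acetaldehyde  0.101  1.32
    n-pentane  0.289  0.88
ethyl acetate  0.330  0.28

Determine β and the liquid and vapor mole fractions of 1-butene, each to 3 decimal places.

β = 0.415, x_1-butene = 0.136, y_1-butene = 0.483

Let β = V/F and solve Σ zᵢ(Kᵢ−1)/(1+β(Kᵢ−1)) = 0.
Feasibility: ΣzᵢKᵢ = 1.474, Σzᵢ/Kᵢ = 1.662 — both > 1, two phases present.
Newton iteration, β⁰ = 0.5:
  β = 0.500: g = -0.0664, g' = -0.782 → β = 0.415
Converged at β = 0.415.
Compositions from xᵢ = zᵢ/(1+β(Kᵢ−1)), yᵢ = Kᵢxᵢ:
  1-butene: x = 0.136, y = 0.483
  acetaldehyde: x = 0.089, y = 0.118
  n-pentane: x = 0.304, y = 0.268
  ethyl acetate: x = 0.471, y = 0.132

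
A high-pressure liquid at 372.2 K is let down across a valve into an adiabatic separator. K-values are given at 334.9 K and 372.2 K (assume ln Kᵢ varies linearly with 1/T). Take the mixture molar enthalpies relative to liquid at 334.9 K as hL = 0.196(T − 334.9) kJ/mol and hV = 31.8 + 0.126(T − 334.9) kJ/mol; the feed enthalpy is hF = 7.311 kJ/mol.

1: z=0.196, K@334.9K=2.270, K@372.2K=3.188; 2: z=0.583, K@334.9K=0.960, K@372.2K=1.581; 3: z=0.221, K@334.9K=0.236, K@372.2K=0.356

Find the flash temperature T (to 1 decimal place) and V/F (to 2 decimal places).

Adiabatic flash: solve Rachford–Rice at each trial T, then check hF = ψ·hV(T) + (1−ψ)·hL(T).
  T = 334.9 K: K = (2.270, 0.960, 0.236), RR gives ψ = 0.137, H_out = 4.356 kJ/mol
  T = 372.2 K: K = (3.188, 1.581, 0.356), RR gives ψ = 0.938, H_out = 34.700 kJ/mol
  T = 353.5 K: K = (2.713, 1.247, 0.293), RR gives ψ = 0.639, H_out = 23.120 kJ/mol
  T = 344.2 K: K = (2.488, 1.098, 0.264), RR gives ψ = 0.417, H_out = 14.820 kJ/mol
  T = 339.5 K: K = (2.377, 1.027, 0.249), RR gives ψ = 0.281, H_out = 9.746 kJ/mol
  T = 337.2 K: K = (2.323, 0.993, 0.243), RR gives ψ = 0.210, H_out = 7.089 kJ/mol
Linear interpolation between T = 337.2 (H_out = 7.089) and T = 339.5 (H_out = 9.746) on hF = 7.311 gives T ≈ 337.4 K, at which ψ = 0.22.

T = 337.4 K, V/F = 0.22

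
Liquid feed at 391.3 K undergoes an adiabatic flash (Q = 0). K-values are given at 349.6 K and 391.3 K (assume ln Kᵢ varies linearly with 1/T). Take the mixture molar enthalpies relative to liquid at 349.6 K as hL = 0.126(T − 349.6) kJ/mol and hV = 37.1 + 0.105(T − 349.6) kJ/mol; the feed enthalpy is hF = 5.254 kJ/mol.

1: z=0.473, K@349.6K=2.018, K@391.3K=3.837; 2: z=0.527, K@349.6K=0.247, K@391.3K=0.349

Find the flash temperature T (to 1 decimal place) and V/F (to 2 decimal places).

T = 351.0 K, V/F = 0.14

Adiabatic flash: solve Rachford–Rice at each trial T, then check hF = ψ·hV(T) + (1−ψ)·hL(T).
  T = 349.6 K: K = (2.018, 0.247), RR gives ψ = 0.110, H_out = 4.099 kJ/mol
  T = 391.3 K: K = (3.837, 0.349), RR gives ψ = 0.541, H_out = 24.845 kJ/mol
  T = 370.5 K: K = (2.836, 0.297), RR gives ψ = 0.385, H_out = 16.761 kJ/mol
  T = 360.1 K: K = (2.406, 0.272), RR gives ψ = 0.274, H_out = 11.444 kJ/mol
  T = 354.9 K: K = (2.208, 0.259), RR gives ψ = 0.202, H_out = 8.152 kJ/mol
  T = 352.2 K: K = (2.110, 0.253), RR gives ψ = 0.158, H_out = 6.194 kJ/mol
  T = 350.9 K: K = (2.064, 0.250), RR gives ψ = 0.135, H_out = 5.175 kJ/mol
Linear interpolation between T = 350.9 (H_out = 5.175) and T = 352.2 (H_out = 6.194) on hF = 5.254 gives T ≈ 351.0 K, at which ψ = 0.14.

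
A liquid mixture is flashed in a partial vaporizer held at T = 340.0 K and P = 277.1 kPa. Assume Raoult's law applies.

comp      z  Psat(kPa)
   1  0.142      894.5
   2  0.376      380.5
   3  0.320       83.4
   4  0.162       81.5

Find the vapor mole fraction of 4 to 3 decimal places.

Raoult's law: Kᵢ = Pᵢˢᵃᵗ/P = Pᵢˢᵃᵗ/277.1.
  K_1 = 894.5/277.1 = 3.22808, K_2 = 380.5/277.1 = 1.37315, K_3 = 83.4/277.1 = 0.30097, K_4 = 81.5/277.1 = 0.29412
Rachford–Rice: g(ψ) = Σ zᵢ(Kᵢ−1)/(1+ψ(Kᵢ−1)) = 0.
Check two-phase: ΣzᵢKᵢ = 1.119 > 1 and Σzᵢ/Kᵢ = 1.932 > 1, so g(0) = 0.119 > 0 and g(1) = -0.932 < 0.
Newton iteration, ψ⁰ = 0.48:
  ψ = 0.480: g = -0.2377, g' = -0.741 → ψ = 0.159
  ψ = 0.159: g = -0.0146, g' = -0.731 → ψ = 0.139
  ψ = 0.139: g = 0.0002, g' = -0.749 → ψ = 0.140
Converged at ψ = 0.140.
Compositions from xᵢ = zᵢ/(1+ψ(Kᵢ−1)), yᵢ = Kᵢxᵢ:
  1: x = 0.108, y = 0.350
  2: x = 0.357, y = 0.491
  3: x = 0.355, y = 0.107
  4: x = 0.180, y = 0.053

y_4 = 0.053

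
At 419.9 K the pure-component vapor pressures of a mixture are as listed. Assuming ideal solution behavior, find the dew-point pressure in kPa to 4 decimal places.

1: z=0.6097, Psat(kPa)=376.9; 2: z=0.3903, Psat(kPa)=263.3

Pdew = 322.5796 kPa

At the dew point ψ → 1, so Σzᵢ/Kᵢ = 1 with Kᵢ = Pᵢˢᵃᵗ/P ⇒ 1/P = Σzᵢ/Pᵢˢᵃᵗ.
1/P = 0.6097/376.9 + 0.3903/263.3 = 0.0031000 ⇒ P = 322.5796 kPa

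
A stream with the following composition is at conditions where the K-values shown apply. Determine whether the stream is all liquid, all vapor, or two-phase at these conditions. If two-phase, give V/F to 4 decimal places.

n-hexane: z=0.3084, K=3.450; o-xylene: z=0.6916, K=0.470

two-phase, V/F = 0.2996

ΣzᵢKᵢ = 1.3890; Σzᵢ/Kᵢ = 1.5609.
Both exceed 1, so a two-phase solution exists.
Material balance + equilibrium reduce to Σ zᵢ(Kᵢ−1)/(1+ψ(Kᵢ−1)) = 0.
Iterate (Newton) starting at ψ = 0.4:
  ψ = 0.4000: g = -0.08356, g' = -0.7851 → ψ = 0.2936
  ψ = 0.2936: g = 0.00540, g' = -0.8987 → ψ = 0.2996
Converged at ψ = 0.2996.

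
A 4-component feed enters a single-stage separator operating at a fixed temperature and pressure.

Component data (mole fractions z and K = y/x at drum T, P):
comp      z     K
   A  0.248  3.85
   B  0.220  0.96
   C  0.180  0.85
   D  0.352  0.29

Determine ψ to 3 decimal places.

ψ = 0.331

Newton–Raphson from ψ = 0.37:
  ψ = 0.370: g = -0.0325, g' = -0.809 → ψ = 0.330
  ψ = 0.330: g = 0.0006, g' = -0.843 → ψ = 0.331
Converged at ψ = 0.331.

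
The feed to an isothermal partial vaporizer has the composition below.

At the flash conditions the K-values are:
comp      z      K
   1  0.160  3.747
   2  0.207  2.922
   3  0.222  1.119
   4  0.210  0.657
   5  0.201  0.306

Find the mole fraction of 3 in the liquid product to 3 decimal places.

x_3 = 0.206

Let β = V/F and solve Σ zᵢ(Kᵢ−1)/(1+β(Kᵢ−1)) = 0.
Check two-phase: ΣzᵢKᵢ = 1.652 > 1 and Σzᵢ/Kᵢ = 1.288 > 1, so g(0) = 0.652 > 0 and g(1) = -0.288 < 0.
Newton iteration, β⁰ = 0.5:
  β = 0.500: g = 0.1124, g' = -0.679 → β = 0.666
  β = 0.666: g = 0.0018, g' = -0.677 → β = 0.668
Converged at β = 0.668.
Compositions from xᵢ = zᵢ/(1+β(Kᵢ−1)), yᵢ = Kᵢxᵢ:
  1: x = 0.056, y = 0.211
  2: x = 0.091, y = 0.265
  3: x = 0.206, y = 0.230
  4: x = 0.272, y = 0.179
  5: x = 0.375, y = 0.115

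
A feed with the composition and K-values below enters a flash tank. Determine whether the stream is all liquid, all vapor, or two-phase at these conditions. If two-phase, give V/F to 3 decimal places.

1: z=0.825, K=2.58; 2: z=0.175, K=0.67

all vapor

ΣzᵢKᵢ = 2.246; Σzᵢ/Kᵢ = 0.581.
Since Σzᵢ/Kᵢ < 1 the mixture is above its dew point — single vapor phase.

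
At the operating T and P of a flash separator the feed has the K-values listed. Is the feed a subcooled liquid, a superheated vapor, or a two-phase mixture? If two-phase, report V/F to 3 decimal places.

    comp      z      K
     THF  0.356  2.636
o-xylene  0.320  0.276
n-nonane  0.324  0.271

ΣzᵢKᵢ = 1.115; Σzᵢ/Kᵢ = 2.490.
Both exceed 1, so a two-phase solution exists.
Newton iteration, ψ⁰ = 0.31:
  ψ = 0.310: g = -0.2175, g' = -0.986 → ψ = 0.089
  ψ = 0.089: g = 0.0077, g' = -1.114 → ψ = 0.096
Converged at ψ = 0.096.

two-phase, V/F = 0.096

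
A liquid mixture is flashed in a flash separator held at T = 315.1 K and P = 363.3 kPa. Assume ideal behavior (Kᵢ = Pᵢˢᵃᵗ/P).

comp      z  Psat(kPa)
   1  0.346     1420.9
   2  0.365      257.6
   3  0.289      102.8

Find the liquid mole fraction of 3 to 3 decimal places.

Raoult's law: Kᵢ = Pᵢˢᵃᵗ/P = Pᵢˢᵃᵗ/363.3.
  K_1 = 1420.9/363.3 = 3.91109, K_2 = 257.6/363.3 = 0.70906, K_3 = 102.8/363.3 = 0.28296
Material balance + equilibrium reduce to Σ zᵢ(Kᵢ−1)/(1+ψ(Kᵢ−1)) = 0.
Check two-phase: ΣzᵢKᵢ = 1.694 > 1 and Σzᵢ/Kᵢ = 1.625 > 1, so g(0) = 0.694 > 0 and g(1) = -0.625 < 0.
Iterate (Newton) starting at ψ = 0.54:
  ψ = 0.540: g = -0.0725, g' = -0.882 → ψ = 0.458
  ψ = 0.458: g = 0.0008, g' = -0.909 → ψ = 0.459
Converged at ψ = 0.459.
Compositions from xᵢ = zᵢ/(1+ψ(Kᵢ−1)), yᵢ = Kᵢxᵢ:
  1: x = 0.148, y = 0.579
  2: x = 0.421, y = 0.299
  3: x = 0.431, y = 0.122

x_3 = 0.431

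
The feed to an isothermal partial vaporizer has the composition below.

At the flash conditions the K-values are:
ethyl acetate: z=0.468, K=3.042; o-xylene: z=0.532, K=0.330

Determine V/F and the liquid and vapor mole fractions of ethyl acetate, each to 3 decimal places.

V/F = 0.438, x_ethyl acetate = 0.247, y_ethyl acetate = 0.752

Rachford–Rice: g(V/F) = Σ zᵢ(Kᵢ−1)/(1+V/F(Kᵢ−1)) = 0.
g(0) = ΣzᵢKᵢ − 1 = 0.599 and g(1) = 1 − Σzᵢ/Kᵢ = -0.766, so a root lies in (0, 1).
Iterate (Newton) starting at V/F = 0.5:
  V/F = 0.500: g = -0.0631, g' = -1.018 → V/F = 0.438
Converged at V/F = 0.438.
Compositions from xᵢ = zᵢ/(1+V/F(Kᵢ−1)), yᵢ = Kᵢxᵢ:
  ethyl acetate: x = 0.247, y = 0.752
  o-xylene: x = 0.753, y = 0.248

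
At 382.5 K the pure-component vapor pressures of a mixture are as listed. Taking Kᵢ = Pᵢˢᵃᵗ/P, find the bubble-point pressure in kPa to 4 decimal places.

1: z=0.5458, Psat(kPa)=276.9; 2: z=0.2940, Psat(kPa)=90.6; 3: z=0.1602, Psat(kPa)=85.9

At the bubble point ψ → 0, so ΣzᵢKᵢ = 1 with Kᵢ = Pᵢˢᵃᵗ/P ⇒ P = ΣzᵢPᵢˢᵃᵗ.
P = 0.5458·276.9 + 0.2940·90.6 + 0.1602·85.9 = 191.5296 kPa

Pbub = 191.5296 kPa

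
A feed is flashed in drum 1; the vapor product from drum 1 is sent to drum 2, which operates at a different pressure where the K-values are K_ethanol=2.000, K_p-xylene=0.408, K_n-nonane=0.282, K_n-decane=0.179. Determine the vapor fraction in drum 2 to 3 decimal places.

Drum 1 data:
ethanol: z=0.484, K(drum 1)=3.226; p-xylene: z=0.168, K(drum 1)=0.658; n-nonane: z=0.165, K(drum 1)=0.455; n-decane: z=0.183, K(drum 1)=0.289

V/F (drum 2) = 0.569

Drum 1:
Let ψ₁ = V/F and solve Σ zᵢ(Kᵢ−1)/(1+ψ₁(Kᵢ−1)) = 0.
Check two-phase: ΣzᵢKᵢ = 1.800 > 1 and Σzᵢ/Kᵢ = 1.401 > 1, so g(0) = 0.800 > 0 and g(1) = -0.401 < 0.
Iterate (Newton) starting at ψ₁ = 0.5:
  ψ₁ = 0.500: g = 0.1151, g' = -0.881 → ψ₁ = 0.631
  ψ₁ = 0.631: g = 0.0021, g' = -0.865 → ψ₁ = 0.633
Converged at ψ₁ = 0.633.
Drum-1 compositions:
  ethanol: x = 0.201, y = 0.648
  p-xylene: x = 0.214, y = 0.141
  n-nonane: x = 0.252, y = 0.115
  n-decane: x = 0.333, y = 0.096
Drum-2 feed = drum-1 vapor: z₂ = (0.6481, 0.1411, 0.1146, 0.0962).
Drum 2:
Let ψ₂ = V/F and solve Σ zᵢ(Kᵢ−1)/(1+ψ₂(Kᵢ−1)) = 0.
Feasibility: ΣzᵢKᵢ = 1.403, Σzᵢ/Kᵢ = 1.614 — both > 1, two phases present.
Newton–Raphson from ψ₂ = 0.42:
  ψ₂ = 0.420: g = 0.1069, g' = -0.681 → ψ₂ = 0.577
  ψ₂ = 0.577: g = -0.0064, g' = -0.781 → ψ₂ = 0.569
Converged at ψ₂ = 0.569.
  ethanol: x = 0.413, y = 0.826
  p-xylene: x = 0.213, y = 0.087
  n-nonane: x = 0.194, y = 0.055
  n-decane: x = 0.180, y = 0.032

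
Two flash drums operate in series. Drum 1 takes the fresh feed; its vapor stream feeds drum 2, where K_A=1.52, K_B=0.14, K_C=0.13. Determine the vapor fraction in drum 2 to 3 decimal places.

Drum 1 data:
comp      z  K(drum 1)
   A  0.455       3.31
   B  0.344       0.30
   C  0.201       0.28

Drum 1:
Iterate (Newton) starting at ψ₁ = 0.47:
  ψ₁ = 0.470: g = -0.0737, g' = -1.171 → ψ₁ = 0.407
Converged at ψ₁ = 0.407.
Drum-1 compositions:
  A: x = 0.234, y = 0.776
  B: x = 0.481, y = 0.144
  C: x = 0.284, y = 0.080
Drum-2 feed = drum-1 vapor: z₂ = (0.7760, 0.1443, 0.0796).
Drum 2:
Rachford–Rice: g(ψ₂) = Σ zᵢ(Kᵢ−1)/(1+ψ₂(Kᵢ−1)) = 0.
Check two-phase: ΣzᵢKᵢ = 1.210 > 1 and Σzᵢ/Kᵢ = 2.154 > 1, so g(0) = 0.210 > 0 and g(1) = -1.154 < 0.
Newton–Raphson from ψ₂ = 0.5:
  ψ₂ = 0.500: g = -0.0201, g' = -0.650 → ψ₂ = 0.469
  ψ₂ = 0.469: g = -0.0007, g' = -0.607 → ψ₂ = 0.468
Converged at ψ₂ = 0.468.
  A: x = 0.624, y = 0.949
  B: x = 0.242, y = 0.034
  C: x = 0.134, y = 0.017

V/F (drum 2) = 0.468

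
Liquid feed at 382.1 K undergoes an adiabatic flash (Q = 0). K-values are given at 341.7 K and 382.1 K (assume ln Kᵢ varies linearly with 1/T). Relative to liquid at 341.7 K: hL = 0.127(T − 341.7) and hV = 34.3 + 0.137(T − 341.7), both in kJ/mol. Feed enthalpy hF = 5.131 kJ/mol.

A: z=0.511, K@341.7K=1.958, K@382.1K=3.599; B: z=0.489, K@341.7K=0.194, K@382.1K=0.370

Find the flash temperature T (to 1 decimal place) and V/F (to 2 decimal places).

Adiabatic flash: solve Rachford–Rice at each trial T, then check hF = ψ·hV(T) + (1−ψ)·hL(T).
  T = 341.7 K: K = (1.958, 0.194), RR gives ψ = 0.124, H_out = 4.238 kJ/mol
  T = 382.1 K: K = (3.599, 0.370), RR gives ψ = 0.623, H_out = 26.750 kJ/mol
  T = 361.9 K: K = (2.700, 0.273), RR gives ψ = 0.415, H_out = 16.885 kJ/mol
  T = 351.8 K: K = (2.310, 0.231), RR gives ψ = 0.291, H_out = 11.305 kJ/mol
  T = 346.8 K: K = (2.131, 0.212), RR gives ψ = 0.216, H_out = 8.078 kJ/mol
  T = 344.2 K: K = (2.042, 0.203), RR gives ψ = 0.172, H_out = 6.205 kJ/mol
  T = 342.9 K: K = (1.998, 0.198), RR gives ψ = 0.147, H_out = 5.205 kJ/mol
Linear interpolation between T = 341.7 (H_out = 4.238) and T = 342.9 (H_out = 5.205) on hF = 5.131 gives T ≈ 342.8 K, at which ψ = 0.15.

T = 342.8 K, V/F = 0.15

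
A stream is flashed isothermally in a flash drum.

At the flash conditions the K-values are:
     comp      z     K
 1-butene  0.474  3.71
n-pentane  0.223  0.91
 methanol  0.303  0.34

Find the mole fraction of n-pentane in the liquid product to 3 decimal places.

x_n-pentane = 0.239

Let β = V/F and solve Σ zᵢ(Kᵢ−1)/(1+β(Kᵢ−1)) = 0.
Feasibility: ΣzᵢKᵢ = 2.064, Σzᵢ/Kᵢ = 1.264 — both > 1, two phases present.
Iterate (Newton) starting at β = 0.5:
  β = 0.500: g = 0.2260, g' = -0.924 → β = 0.745
  β = 0.745: g = 0.0109, g' = -0.895 → β = 0.757
Converged at β = 0.757.
Compositions from xᵢ = zᵢ/(1+β(Kᵢ−1)), yᵢ = Kᵢxᵢ:
  1-butene: x = 0.155, y = 0.576
  n-pentane: x = 0.239, y = 0.218
  methanol: x = 0.605, y = 0.206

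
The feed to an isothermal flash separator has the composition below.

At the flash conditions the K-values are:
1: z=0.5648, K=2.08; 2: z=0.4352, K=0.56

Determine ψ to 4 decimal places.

Rachford–Rice: g(ψ) = Σ zᵢ(Kᵢ−1)/(1+ψ(Kᵢ−1)) = 0.
g(0) = ΣzᵢKᵢ − 1 = 0.4185 and g(1) = 1 − Σzᵢ/Kᵢ = -0.0487, so a root lies in (0, 1).
Binary case is linear: z₁(K₁−1)(1+ψ(K₂−1)) + z₂(K₂−1)(1+ψ(K₁−1)) = 0
⇒ ψ = [z₁(K₁−1)+z₂(K₂−1)] / [−(K₁−1)(K₂−1)] = 0.41850/0.47520 = 0.8807

ψ = 0.8807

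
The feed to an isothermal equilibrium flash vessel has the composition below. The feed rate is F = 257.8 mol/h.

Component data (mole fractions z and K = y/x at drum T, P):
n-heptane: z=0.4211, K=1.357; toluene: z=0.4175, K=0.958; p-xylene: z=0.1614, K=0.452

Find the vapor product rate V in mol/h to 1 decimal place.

Let ψ = V/F and solve Σ zᵢ(Kᵢ−1)/(1+ψ(Kᵢ−1)) = 0.
g(0) = ΣzᵢKᵢ − 1 = 0.0444 and g(1) = 1 − Σzᵢ/Kᵢ = -0.1032, so a root lies in (0, 1).
Iterate (Newton) starting at ψ = 0.5:
  ψ = 0.5000: g = -0.01218, g' = -0.1314 → ψ = 0.4073
  ψ = 0.4073: g = -0.00045, g' = -0.1220 → ψ = 0.4036
Converged at ψ = 0.4036.
Then V = ψ·F = 0.4036·257.8 = 104.0 mol/h and L = F − V = 153.8 mol/h.

V = 104.0 mol/h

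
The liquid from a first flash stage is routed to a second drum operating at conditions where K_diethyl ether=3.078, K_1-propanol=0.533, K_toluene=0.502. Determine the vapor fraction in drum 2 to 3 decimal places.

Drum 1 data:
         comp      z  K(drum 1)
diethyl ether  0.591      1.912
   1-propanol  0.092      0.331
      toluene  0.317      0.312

Drum 1:
Newton iteration, ψ₁⁰ = 0.5:
  ψ₁ = 0.500: g = -0.0548, g' = -0.674 → ψ₁ = 0.419
  ψ₁ = 0.419: g = -0.0018, g' = -0.633 → ψ₁ = 0.416
Converged at ψ₁ = 0.416.
Drum-1 compositions:
  diethyl ether: x = 0.428, y = 0.819
  1-propanol: x = 0.127, y = 0.042
  toluene: x = 0.444, y = 0.139
Drum-2 feed = drum-1 liquid: z₂ = (0.4285, 0.1275, 0.4441).
Drum 2:
Rachford–Rice: g(ψ₂) = Σ zᵢ(Kᵢ−1)/(1+ψ₂(Kᵢ−1)) = 0.
Feasibility: ΣzᵢKᵢ = 1.610, Σzᵢ/Kᵢ = 1.263 — both > 1, two phases present.
Iterate (Newton) starting at ψ₂ = 0.34:
  ψ₂ = 0.340: g = 0.1848, g' = -0.834 → ψ₂ = 0.562
  ψ₂ = 0.562: g = 0.0233, g' = -0.657 → ψ₂ = 0.597
Converged at ψ₂ = 0.597.
  diethyl ether: x = 0.191, y = 0.589
  1-propanol: x = 0.177, y = 0.094
  toluene: x = 0.632, y = 0.317

V/F (drum 2) = 0.597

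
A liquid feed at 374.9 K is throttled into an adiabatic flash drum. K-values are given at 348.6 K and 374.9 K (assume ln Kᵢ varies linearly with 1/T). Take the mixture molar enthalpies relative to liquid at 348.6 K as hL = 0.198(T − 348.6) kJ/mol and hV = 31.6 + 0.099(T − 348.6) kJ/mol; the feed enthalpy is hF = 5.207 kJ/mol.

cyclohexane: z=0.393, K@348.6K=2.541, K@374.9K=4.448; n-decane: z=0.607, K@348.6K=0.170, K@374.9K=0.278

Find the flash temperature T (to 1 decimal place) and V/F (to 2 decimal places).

Adiabatic flash: solve Rachford–Rice at each trial T, then check hF = ψ·hV(T) + (1−ψ)·hL(T).
  T = 348.6 K: K = (2.541, 0.170), RR gives ψ = 0.080, H_out = 2.515 kJ/mol
  T = 374.9 K: K = (4.448, 0.278), RR gives ψ = 0.368, H_out = 15.886 kJ/mol
  T = 361.8 K: K = (3.400, 0.220), RR gives ψ = 0.251, H_out = 10.206 kJ/mol
  T = 355.2 K: K = (2.947, 0.194), RR gives ψ = 0.176, H_out = 6.743 kJ/mol
  T = 351.9 K: K = (2.738, 0.182), RR gives ψ = 0.131, H_out = 4.751 kJ/mol
  T = 353.5 K: K = (2.838, 0.187), RR gives ψ = 0.153, H_out = 5.743 kJ/mol
Linear interpolation between T = 351.9 (H_out = 4.751) and T = 353.5 (H_out = 5.743) on hF = 5.207 gives T ≈ 352.6 K, at which ψ = 0.14.

T = 352.6 K, V/F = 0.14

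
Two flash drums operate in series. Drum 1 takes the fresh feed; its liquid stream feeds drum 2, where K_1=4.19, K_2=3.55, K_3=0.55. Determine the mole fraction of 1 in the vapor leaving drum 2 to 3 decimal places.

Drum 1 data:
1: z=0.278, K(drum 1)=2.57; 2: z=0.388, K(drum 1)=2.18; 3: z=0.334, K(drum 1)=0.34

y_1 (drum 2) = 0.206

Drum 1:
Rachford–Rice: g(ψ₁) = Σ zᵢ(Kᵢ−1)/(1+ψ₁(Kᵢ−1)) = 0.
Check two-phase: ΣzᵢKᵢ = 1.674 > 1 and Σzᵢ/Kᵢ = 1.269 > 1, so g(0) = 0.674 > 0 and g(1) = -0.269 < 0.
Newton iteration, ψ₁⁰ = 0.37:
  ψ₁ = 0.370: g = 0.3031, g' = -0.791 → ψ₁ = 0.753
  ψ₁ = 0.753: g = 0.0039, g' = -0.871 → ψ₁ = 0.758
Converged at ψ₁ = 0.758.
Drum-1 compositions:
  1: x = 0.127, y = 0.326
  2: x = 0.205, y = 0.447
  3: x = 0.668, y = 0.227
Drum-2 feed = drum-1 liquid: z₂ = (0.1270, 0.2048, 0.6682).
Drum 2:
Let ψ₂ = V/F and solve Σ zᵢ(Kᵢ−1)/(1+ψ₂(Kᵢ−1)) = 0.
Check two-phase: ΣzᵢKᵢ = 1.627 > 1 and Σzᵢ/Kᵢ = 1.303 > 1, so g(0) = 0.627 > 0 and g(1) = -0.303 < 0.
Iterate (Newton) starting at ψ₂ = 0.5:
  ψ₂ = 0.500: g = -0.0023, g' = -0.674 → ψ₂ = 0.497
Converged at ψ₂ = 0.497.
  1: x = 0.049, y = 0.206
  2: x = 0.090, y = 0.321
  3: x = 0.860, y = 0.473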